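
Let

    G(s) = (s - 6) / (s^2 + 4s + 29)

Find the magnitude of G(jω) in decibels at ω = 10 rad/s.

|G(j10)|_dB ≈ -16.9 dB

Substitute s = j10: numerator = -6 + j10, denominator = -71 + j40.
|G(j10)| = |-6 + j10| / |-71 + j40| = 11.662 / 81.492 ≈ 0.1431.
In decibels: 20·log₁₀(0.1431) ≈ -16.9 dB.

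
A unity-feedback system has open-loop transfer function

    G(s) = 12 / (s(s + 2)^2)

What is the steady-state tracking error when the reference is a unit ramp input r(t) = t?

G(s) has one pole at the origin.
This is a Type 1 system. Kv = lim_{s→0} s·G(s) = 12/4 = 3.
e_ss = 1/Kv = 1/(3) = 1/3 ≈ 0.3333.

e_ss = 0.3333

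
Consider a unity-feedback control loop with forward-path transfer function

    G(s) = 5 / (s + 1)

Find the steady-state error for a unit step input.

G(s) has no poles at the origin.
This is a Type 0 system. Kp = lim_{s→0} G(s) = 5/1.
e_ss = 1/(1 + Kp) = 1/(1 + 5) = 1/6 ≈ 0.1667.

e_ss = 0.1667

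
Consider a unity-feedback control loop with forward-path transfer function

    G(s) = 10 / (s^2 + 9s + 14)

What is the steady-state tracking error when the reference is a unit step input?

e_ss = 0.5833

G(s) has no poles at the origin.
This is a Type 0 system. Kp = lim_{s→0} G(s) = 10/14 = 5/7.
e_ss = 1/(1 + Kp) = 1/(1 + 5/7) = 7/12 ≈ 0.5833.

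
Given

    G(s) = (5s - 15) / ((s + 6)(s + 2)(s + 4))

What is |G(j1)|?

Substitute s = j1: numerator = -15 + j5, denominator = 36 + j43.
|G(j1)| = |-15 + j5| / |36 + j43| = 15.811 / 56.080 ≈ 0.2819.

|G(j1)| ≈ 0.2819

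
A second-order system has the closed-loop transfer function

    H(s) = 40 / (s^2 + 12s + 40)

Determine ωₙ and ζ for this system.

ωₙ ≈ 6.325 rad/s, ζ ≈ 0.9487

Compare the denominator to the standard form s^2 + 2ζωₙs + ωₙ².
ωₙ² = 40, so ωₙ = √40 ≈ 6.325 rad/s.
2ζωₙ = 12, so ζ = 12/(2·√40) ≈ 0.9487.
With ζ = 0.9487 the response is underdamped.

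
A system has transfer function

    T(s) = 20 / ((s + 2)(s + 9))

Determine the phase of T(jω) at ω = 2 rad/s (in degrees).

∠T(j2) ≈ -57.53°

At s = j2: numerator = 20, denominator = 14 + j22.
∠T = ∠num − ∠den = 0° − (57.529°) = -57.53°.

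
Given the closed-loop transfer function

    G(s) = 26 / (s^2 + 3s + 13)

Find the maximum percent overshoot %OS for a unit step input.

%OS ≈ 23.8%

Comparing s^2 + 3s + 13 to s^2 + 2ζωₙs + ωₙ²: ωₙ = √13 ≈ 3.606 rad/s and ζ = 3/(2·√13) ≈ 0.4160.
%OS = 100·exp(−πζ/√(1−ζ²)) = 100·exp(−π·0.4160/√(1−0.4160²)) ≈ 23.8%.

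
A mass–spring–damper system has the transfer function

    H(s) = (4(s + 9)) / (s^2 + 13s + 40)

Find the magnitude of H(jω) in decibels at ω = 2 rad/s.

Substitute s = j2: numerator = 36 + j8, denominator = 36 + j26.
|H(j2)| = |36 + j8| / |36 + j26| = 36.878 / 44.407 ≈ 0.8305.
In decibels: 20·log₁₀(0.8305) ≈ -1.61 dB.

|H(j2)|_dB ≈ -1.61 dB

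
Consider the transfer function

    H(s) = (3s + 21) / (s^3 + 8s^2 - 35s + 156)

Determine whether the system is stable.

The denominator s^3 + 8s^2 - 35s + 156 factors as (s + 12)(s^2 - 4s + 13), giving poles at s = -12, 2 ± 3j.
Since the pole(s) at s = 2 ± 3j lie in the right half-plane, the system is unstable.

unstable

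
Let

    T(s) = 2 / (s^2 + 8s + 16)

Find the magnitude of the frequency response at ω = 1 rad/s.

Substitute s = j1: numerator = 2, denominator = 15 + j8.
|T(j1)| = |2| / |15 + j8| = 2 / 17 ≈ 0.1176.

|T(j1)| ≈ 0.1176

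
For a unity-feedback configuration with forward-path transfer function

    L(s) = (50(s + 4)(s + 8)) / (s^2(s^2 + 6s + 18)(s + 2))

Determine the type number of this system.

Type 2

The denominator has 2 factors of s at the origin (free integrators), so this is a Type 2 system.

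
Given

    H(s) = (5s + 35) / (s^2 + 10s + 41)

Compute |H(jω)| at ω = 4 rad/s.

|H(j4)| ≈ 0.8546

Substitute s = j4: numerator = 35 + j20, denominator = 25 + j40.
|H(j4)| = |35 + j20| / |25 + j40| = 40.311 / 47.170 ≈ 0.8546.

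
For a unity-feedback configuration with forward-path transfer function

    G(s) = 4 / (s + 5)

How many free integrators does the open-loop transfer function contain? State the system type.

The denominator has no factor of s at the origin — no free integrator — so this is a Type 0 system.

Type 0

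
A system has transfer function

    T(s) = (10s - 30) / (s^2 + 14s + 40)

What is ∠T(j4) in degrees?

∠T(j4) ≈ 60.07°

At s = j4: numerator = -30 + j40, denominator = 24 + j56.
∠T = ∠num − ∠den = 126.87° − (66.801°) = 60.07°.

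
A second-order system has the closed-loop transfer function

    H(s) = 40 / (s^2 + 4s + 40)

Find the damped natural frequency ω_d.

Comparing s^2 + 4s + 40 to s^2 + 2ζωₙs + ωₙ²: ωₙ = √40 ≈ 6.325 rad/s and ζ = 4/(2·√40) ≈ 0.3162.
ζωₙ = 4/2 = 2, so ω_d = ωₙ√(1−ζ²) = √(ωₙ² − (ζωₙ)²) = √(40 − 2²) = √36 = 6 rad/s.

ω_d = 6 rad/s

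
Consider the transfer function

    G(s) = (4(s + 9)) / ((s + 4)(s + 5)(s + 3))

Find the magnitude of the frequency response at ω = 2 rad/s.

|G(j2)| ≈ 0.4247

Substitute s = j2: numerator = 36 + j8, denominator = 12 + j86.
|G(j2)| = |36 + j8| / |12 + j86| = 36.878 / 86.833 ≈ 0.4247.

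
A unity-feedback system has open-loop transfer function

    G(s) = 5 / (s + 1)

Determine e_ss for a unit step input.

e_ss = 0.1667

G(s) has no poles at the origin.
This is a Type 0 system. Kp = lim_{s→0} G(s) = 5/1.
e_ss = 1/(1 + Kp) = 1/(1 + 5) = 1/6 ≈ 0.1667.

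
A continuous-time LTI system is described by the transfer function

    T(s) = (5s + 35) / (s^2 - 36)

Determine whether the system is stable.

The denominator s^2 - 36 factors as (s + 6)(s - 6), giving poles at s = -6, 6.
Since the pole(s) at s = 6 lie in the right half-plane, the system is unstable.

unstable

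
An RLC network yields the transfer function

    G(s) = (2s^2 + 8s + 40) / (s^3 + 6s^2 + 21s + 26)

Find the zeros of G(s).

s = -2 + 4j, -2 - 4j

Set the numerator to zero: 2s^2 + 8s + 40 = 0, i.e. 2·(s^2 + 4s + 20) = 0.
Factoring: (s^2 + 4s + 20) = 0.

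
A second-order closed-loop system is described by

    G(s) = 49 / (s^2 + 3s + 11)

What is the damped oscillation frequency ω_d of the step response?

ω_d ≈ 2.958 rad/s

Comparing s^2 + 3s + 11 to s^2 + 2ζωₙs + ωₙ²: ωₙ = √11 ≈ 3.317 rad/s and ζ = 3/(2·√11) ≈ 0.4523.
ζωₙ = 3/2 = 1.5, so ω_d = ωₙ√(1−ζ²) = √(ωₙ² − (ζωₙ)²) = √(11 − 1.5²) = √8.75 ≈ 2.958 rad/s.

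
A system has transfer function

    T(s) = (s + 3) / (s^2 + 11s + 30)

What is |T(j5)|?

Substitute s = j5: numerator = 3 + j5, denominator = 5 + j55.
|T(j5)| = |3 + j5| / |5 + j55| = 5.8310 / 55.227 ≈ 0.1056.

|T(j5)| ≈ 0.1056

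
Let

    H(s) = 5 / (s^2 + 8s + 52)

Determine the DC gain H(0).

At s = 0 each factor (s + a) contributes a and each (s^2 + bs + c) contributes c.
H(0) = 5·1 / ((52)) = 5/52 = 5/52.

H(0) = 5/52 ≈ 0.09615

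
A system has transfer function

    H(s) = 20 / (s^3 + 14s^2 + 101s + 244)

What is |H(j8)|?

Substitute s = j8: numerator = 20, denominator = -652 + j296.
|H(j8)| = |20| / |-652 + j296| = 20 / 716.04 ≈ 0.02793.

|H(j8)| ≈ 0.02793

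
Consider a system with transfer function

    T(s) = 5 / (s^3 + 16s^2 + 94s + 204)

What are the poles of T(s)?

s = -5 + 3j, -5 - 3j, -6

The poles are the roots of the denominator s^3 + 16s^2 + 94s + 204 = 0.
Trying s = -6: the polynomial evaluates to 0, so (s + 6) is a factor.
Dividing out leaves s^2 + 10s + 34 = 0.
The quadratic formula then gives s = -5 ± 3j.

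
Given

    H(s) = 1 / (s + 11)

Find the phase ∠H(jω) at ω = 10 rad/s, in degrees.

∠H(j10) ≈ -42.27°

At s = j10: numerator = 1, denominator = 11 + j10.
∠H = ∠num − ∠den = 0° − (42.274°) = -42.27°.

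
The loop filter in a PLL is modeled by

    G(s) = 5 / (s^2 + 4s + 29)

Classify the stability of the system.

The denominator s^2 + 4s + 29 factors as (s^2 + 4s + 29), giving poles at s = -2 + 5j, -2 - 5j.
Since all poles lie strictly in the left half-plane, the system is stable.

stable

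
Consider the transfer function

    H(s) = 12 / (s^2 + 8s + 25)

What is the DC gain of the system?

H(0) = 12/25 ≈ 0.4800

Set s = 0: H(0) = (12) / (25) = 12/25.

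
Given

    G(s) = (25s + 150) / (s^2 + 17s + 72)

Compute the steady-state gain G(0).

G(0) = 25/12 ≈ 2.083

Set s = 0: G(0) = (150) / (72) = 25/12.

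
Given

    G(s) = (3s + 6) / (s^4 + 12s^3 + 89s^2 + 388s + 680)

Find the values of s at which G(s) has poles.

s = -4 ± j, -2 ± 6j

The poles are the roots of the denominator s^4 + 12s^3 + 89s^2 + 388s + 680 = 0.
No real roots exist; factor into two real quadratics: (s^2 + 8s + 17)(s^2 + 4s + 40) = 0.
Each quadratic gives a conjugate pair via the quadratic formula.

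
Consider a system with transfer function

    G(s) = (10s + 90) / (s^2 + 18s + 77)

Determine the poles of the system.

s = -11, -7

The poles are the roots of the denominator s^2 + 18s + 77 = 0.
Factoring: (s + 11)(s + 7) = 0, so s = -11 and s = -7.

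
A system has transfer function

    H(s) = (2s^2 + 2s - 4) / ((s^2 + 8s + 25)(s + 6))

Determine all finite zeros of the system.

Set the numerator to zero: 2s^2 + 2s - 4 = 0, i.e. 2·(s^2 + s - 2) = 0.
Factoring: (s - 1)(s + 2) = 0.

s = 1, -2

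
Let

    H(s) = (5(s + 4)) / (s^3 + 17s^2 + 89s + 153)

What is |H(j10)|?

|H(j10)| ≈ 0.03472

Substitute s = j10: numerator = 20 + j50, denominator = -1547 - j110.
|H(j10)| = |20 + j50| / |-1547 - j110| = 53.852 / 1550.9 ≈ 0.03472.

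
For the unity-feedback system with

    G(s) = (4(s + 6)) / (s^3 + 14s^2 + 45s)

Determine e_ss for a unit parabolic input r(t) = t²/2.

e_ss = ∞

G(s) has one pole at the origin.
This is a Type 1 system; Ka = lim_{s→0} s^2·G(s) = 0, so the steady-state error for a parabola input is infinite.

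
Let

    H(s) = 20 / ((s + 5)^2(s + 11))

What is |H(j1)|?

|H(j1)| ≈ 0.06964

Substitute s = j1: numerator = 20, denominator = 254 + j134.
|H(j1)| = |20| / |254 + j134| = 20 / 287.18 ≈ 0.06964.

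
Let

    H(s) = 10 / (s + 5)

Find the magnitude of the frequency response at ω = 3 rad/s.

|H(j3)| ≈ 1.715

Substitute s = j3: numerator = 10, denominator = 5 + j3.
|H(j3)| = |10| / |5 + j3| = 10 / 5.8310 ≈ 1.715.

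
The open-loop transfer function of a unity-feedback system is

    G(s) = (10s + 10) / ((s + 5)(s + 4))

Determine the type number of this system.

The denominator has no factor of s at the origin — no free integrator — so this is a Type 0 system.

Type 0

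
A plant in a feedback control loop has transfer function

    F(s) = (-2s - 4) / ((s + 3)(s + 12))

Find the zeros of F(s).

s = -2

Set the numerator to zero: -2s - 4 = 0, i.e. -2·(s + 2) = 0.
So s = -2.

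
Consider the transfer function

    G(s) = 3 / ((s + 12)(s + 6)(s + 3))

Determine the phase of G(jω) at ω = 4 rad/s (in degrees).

∠G(j4) ≈ -105.3°

At s = j4: numerator = 3, denominator = -120 + j440.
∠G = ∠num − ∠den = 0° − (105.26°) = -105.3°.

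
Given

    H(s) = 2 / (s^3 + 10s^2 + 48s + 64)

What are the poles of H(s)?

s = -4 + 4j, -4 - 4j, -2

The poles are the roots of the denominator s^3 + 10s^2 + 48s + 64 = 0.
Trying s = -2: the polynomial evaluates to 0, so (s + 2) is a factor.
Dividing out leaves s^2 + 8s + 32 = 0.
The quadratic formula then gives s = -4 ± 4j.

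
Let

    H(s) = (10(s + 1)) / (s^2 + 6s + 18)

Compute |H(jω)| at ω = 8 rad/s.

Substitute s = j8: numerator = 10 + j80, denominator = -46 + j48.
|H(j8)| = |10 + j80| / |-46 + j48| = 80.623 / 66.483 ≈ 1.213.

|H(j8)| ≈ 1.213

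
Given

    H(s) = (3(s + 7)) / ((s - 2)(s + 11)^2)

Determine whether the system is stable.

unstable

The poles can be read from the denominator factors: s = 2, -11, -11.
Since the pole(s) at s = 2 lie in the right half-plane, the system is unstable.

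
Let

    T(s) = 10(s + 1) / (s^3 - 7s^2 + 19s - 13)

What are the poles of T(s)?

s = 3 ± 2j, 1

The poles are the roots of the denominator s^3 - 7s^2 + 19s - 13 = 0.
Trying s = 1: the polynomial evaluates to 0, so (s - 1) is a factor.
Dividing out leaves s^2 - 6s + 13 = 0.
The quadratic formula then gives s = 3 ± 2j.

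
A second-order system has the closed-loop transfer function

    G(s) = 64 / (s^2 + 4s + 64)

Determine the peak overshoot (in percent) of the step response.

Comparing s^2 + 4s + 64 to s^2 + 2ζωₙs + ωₙ²: ωₙ = 8 rad/s and ζ = 4/(2·8) = 0.25.
%OS = 100·exp(−πζ/√(1−ζ²)) = 100·exp(−π·0.25/√(1−0.25²)) ≈ 44.4%.

%OS ≈ 44.4%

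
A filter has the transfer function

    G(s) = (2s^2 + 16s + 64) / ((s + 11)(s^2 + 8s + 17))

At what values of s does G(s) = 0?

Set the numerator to zero: 2s^2 + 16s + 64 = 0, i.e. 2·(s^2 + 8s + 32) = 0.
Factoring: (s^2 + 8s + 32) = 0.

s = -4 + 4j, -4 - 4j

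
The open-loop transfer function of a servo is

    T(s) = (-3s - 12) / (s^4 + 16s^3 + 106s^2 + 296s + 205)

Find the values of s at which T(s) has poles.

The poles are the roots of the denominator s^4 + 16s^3 + 106s^2 + 296s + 205 = 0.
Trying s = -1: the polynomial evaluates to 0, so (s + 1) is a factor.
Dividing out leaves s^3 + 15s^2 + 91s + 205 = 0.
This factors further as (s^2 + 10s + 41)(s + 5) = 0.

s = -5 + 4j, -5 - 4j, -1, -5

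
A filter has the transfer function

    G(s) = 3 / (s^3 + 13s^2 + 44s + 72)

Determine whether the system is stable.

stable

The denominator s^3 + 13s^2 + 44s + 72 factors as (s^2 + 4s + 8)(s + 9), giving poles at s = -2 + 2j, -2 - 2j, -9.
Since all poles lie strictly in the left half-plane, the system is stable.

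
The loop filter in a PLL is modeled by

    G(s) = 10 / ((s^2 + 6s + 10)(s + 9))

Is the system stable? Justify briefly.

stable

The poles can be read from the denominator factors: s = -3 + j, -3 - j, -9.
Since all poles lie strictly in the left half-plane, the system is stable.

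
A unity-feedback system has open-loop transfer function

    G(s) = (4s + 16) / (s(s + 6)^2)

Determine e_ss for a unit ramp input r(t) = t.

e_ss = 2.250

G(s) has one pole at the origin.
This is a Type 1 system. Kv = lim_{s→0} s·G(s) = 16/36 = 4/9.
e_ss = 1/Kv = 1/(4/9) = 9/4 ≈ 2.250.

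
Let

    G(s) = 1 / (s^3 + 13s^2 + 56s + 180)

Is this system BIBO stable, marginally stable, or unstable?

stable

The denominator s^3 + 13s^2 + 56s + 180 factors as (s^2 + 4s + 20)(s + 9), giving poles at s = -2 ± 4j, -9.
Since all poles lie strictly in the left half-plane, the system is stable.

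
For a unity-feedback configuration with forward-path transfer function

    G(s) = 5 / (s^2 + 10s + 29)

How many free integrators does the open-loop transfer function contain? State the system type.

The denominator has no factor of s at the origin — no free integrator — so this is a Type 0 system.

Type 0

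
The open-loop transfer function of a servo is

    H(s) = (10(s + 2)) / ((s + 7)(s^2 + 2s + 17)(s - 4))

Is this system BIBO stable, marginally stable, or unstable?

The poles can be read from the denominator factors: s = -7, -1 + 4j, -1 - 4j, 4.
Since the pole(s) at s = 4 lie in the right half-plane, the system is unstable.

unstable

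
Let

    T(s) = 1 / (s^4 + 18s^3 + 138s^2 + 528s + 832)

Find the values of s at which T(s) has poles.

The poles are the roots of the denominator s^4 + 18s^3 + 138s^2 + 528s + 832 = 0.
No real roots exist; factor into two real quadratics: (s^2 + 8s + 32)(s^2 + 10s + 26) = 0.
Each quadratic gives a conjugate pair via the quadratic formula.

s = -4 + 4j, -4 - 4j, -5 + j, -5 - j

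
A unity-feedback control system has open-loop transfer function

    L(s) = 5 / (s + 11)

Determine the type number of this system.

The denominator has no factor of s at the origin — no free integrator — so this is a Type 0 system.

Type 0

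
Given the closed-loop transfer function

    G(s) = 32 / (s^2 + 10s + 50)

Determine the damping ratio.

Compare the denominator to the standard form s^2 + 2ζωₙs + ωₙ².
ωₙ² = 50, so ωₙ = √50 ≈ 7.071 rad/s.
2ζωₙ = 10, so ζ = 10/(2·√50) ≈ 0.7071.
With ζ = 0.7071 the response is underdamped.

ζ ≈ 0.7071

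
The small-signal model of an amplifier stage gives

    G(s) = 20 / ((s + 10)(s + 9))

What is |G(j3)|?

|G(j3)| ≈ 0.2019

Substitute s = j3: numerator = 20, denominator = 81 + j57.
|G(j3)| = |20| / |81 + j57| = 20 / 99.045 ≈ 0.2019.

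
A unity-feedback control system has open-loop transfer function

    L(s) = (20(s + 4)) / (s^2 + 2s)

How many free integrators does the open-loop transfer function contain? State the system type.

The denominator has 1 factor of s at the origin (free integrator), so this is a Type 1 system.

Type 1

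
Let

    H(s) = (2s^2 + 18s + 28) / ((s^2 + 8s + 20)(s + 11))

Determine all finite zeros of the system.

s = -2, -7

Set the numerator to zero: 2s^2 + 18s + 28 = 0, i.e. 2·(s^2 + 9s + 14) = 0.
Factoring: (s + 2)(s + 7) = 0.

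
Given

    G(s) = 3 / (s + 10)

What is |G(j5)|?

Substitute s = j5: numerator = 3, denominator = 10 + j5.
|G(j5)| = |3| / |10 + j5| = 3 / 11.180 ≈ 0.2683.

|G(j5)| ≈ 0.2683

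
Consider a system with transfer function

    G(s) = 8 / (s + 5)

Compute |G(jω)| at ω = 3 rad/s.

Substitute s = j3: numerator = 8, denominator = 5 + j3.
|G(j3)| = |8| / |5 + j3| = 8 / 5.8310 ≈ 1.372.

|G(j3)| ≈ 1.372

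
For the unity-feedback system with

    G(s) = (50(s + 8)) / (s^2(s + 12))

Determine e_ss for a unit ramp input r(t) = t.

e_ss = 0

G(s) has 2 poles at the origin.
This is a Type 2 system; for a ramp input the steady-state error is zero.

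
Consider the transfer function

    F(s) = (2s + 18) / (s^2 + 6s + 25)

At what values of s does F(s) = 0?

s = -9

Set the numerator to zero: 2s + 18 = 0, i.e. 2·(s + 9) = 0.
So s = -9.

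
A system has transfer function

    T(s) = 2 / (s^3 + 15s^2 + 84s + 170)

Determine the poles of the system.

The poles are the roots of the denominator s^3 + 15s^2 + 84s + 170 = 0.
Trying s = -5: the polynomial evaluates to 0, so (s + 5) is a factor.
Dividing out leaves s^2 + 10s + 34 = 0.
The quadratic formula then gives s = -5 ± 3j.

s = -5 + 3j, -5 - 3j, -5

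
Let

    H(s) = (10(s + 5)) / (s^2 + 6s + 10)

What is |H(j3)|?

Substitute s = j3: numerator = 50 + j30, denominator = 1 + j18.
|H(j3)| = |50 + j30| / |1 + j18| = 58.310 / 18.028 ≈ 3.234.

|H(j3)| ≈ 3.234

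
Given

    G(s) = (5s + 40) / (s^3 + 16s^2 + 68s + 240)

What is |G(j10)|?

|G(j10)| ≈ 0.04583

Substitute s = j10: numerator = 40 + j50, denominator = -1360 - j320.
|G(j10)| = |40 + j50| / |-1360 - j320| = 64.031 / 1397.1 ≈ 0.04583.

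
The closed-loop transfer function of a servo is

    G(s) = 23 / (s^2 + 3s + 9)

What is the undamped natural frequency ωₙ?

Compare the denominator to the standard form s^2 + 2ζωₙs + ωₙ².
ωₙ² = 9, so ωₙ = 3 rad/s.

ωₙ = 3 rad/s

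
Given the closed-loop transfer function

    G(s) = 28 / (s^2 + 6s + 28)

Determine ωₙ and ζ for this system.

ωₙ ≈ 5.292 rad/s, ζ ≈ 0.5669

Compare the denominator to the standard form s^2 + 2ζωₙs + ωₙ².
ωₙ² = 28, so ωₙ = √28 ≈ 5.292 rad/s.
2ζωₙ = 6, so ζ = 6/(2·√28) ≈ 0.5669.
With ζ = 0.5669 the response is underdamped.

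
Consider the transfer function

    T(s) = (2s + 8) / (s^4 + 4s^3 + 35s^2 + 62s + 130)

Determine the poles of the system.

s = -1 + 2j, -1 - 2j, -1 + 5j, -1 - 5j

The poles are the roots of the denominator s^4 + 4s^3 + 35s^2 + 62s + 130 = 0.
No real roots exist; factor into two real quadratics: (s^2 + 2s + 5)(s^2 + 2s + 26) = 0.
Each quadratic gives a conjugate pair via the quadratic formula.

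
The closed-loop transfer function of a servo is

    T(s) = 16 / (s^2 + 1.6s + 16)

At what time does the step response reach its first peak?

t_p ≈ 0.8016 s

Comparing s^2 + 1.6s + 16 to s^2 + 2ζωₙs + ωₙ²: ωₙ = 4 rad/s and ζ = 1.6/(2·4) = 0.2.
ζωₙ = 1.6/2 = 0.8, so ω_d = ωₙ√(1−ζ²) = √(ωₙ² − (ζωₙ)²) = √(16 − 0.8²) = √15.36 ≈ 3.919 rad/s.
t_p = π/ω_d = π/3.919 ≈ 0.8016 s.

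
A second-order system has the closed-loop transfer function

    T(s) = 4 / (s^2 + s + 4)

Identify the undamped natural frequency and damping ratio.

ωₙ = 2 rad/s, ζ = 0.25

Compare the denominator to the standard form s^2 + 2ζωₙs + ωₙ².
ωₙ² = 4, so ωₙ = 2 rad/s.
2ζωₙ = 1, so ζ = 1/(2·2) = 0.25.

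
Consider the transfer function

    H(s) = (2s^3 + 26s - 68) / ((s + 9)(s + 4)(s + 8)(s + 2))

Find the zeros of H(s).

Set the numerator to zero: 2s^3 + 26s - 68 = 0, i.e. 2·(s^3 + 13s - 34) = 0.
Factoring: (s - 2)(s^2 + 2s + 17) = 0.

s = 2, -1 ± 4j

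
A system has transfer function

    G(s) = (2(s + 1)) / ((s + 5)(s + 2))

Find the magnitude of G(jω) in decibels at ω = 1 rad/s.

Substitute s = j1: numerator = 2 + j2, denominator = 9 + j7.
|G(j1)| = |2 + j2| / |9 + j7| = 2.8284 / 11.402 ≈ 0.2481.
In decibels: 20·log₁₀(0.2481) ≈ -12.1 dB.

|G(j1)|_dB ≈ -12.1 dB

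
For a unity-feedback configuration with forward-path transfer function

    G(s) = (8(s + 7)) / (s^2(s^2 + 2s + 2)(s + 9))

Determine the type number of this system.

The denominator has 2 factors of s at the origin (free integrators), so this is a Type 2 system.

Type 2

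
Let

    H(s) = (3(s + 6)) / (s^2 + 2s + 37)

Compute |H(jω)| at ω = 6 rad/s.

Substitute s = j6: numerator = 18 + j18, denominator = 1 + j12.
|H(j6)| = |18 + j18| / |1 + j12| = 25.456 / 12.042 ≈ 2.114.

|H(j6)| ≈ 2.114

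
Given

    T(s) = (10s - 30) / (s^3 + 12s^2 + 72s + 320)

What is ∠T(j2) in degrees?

∠T(j2) ≈ 119.7°

At s = j2: numerator = -30 + j20, denominator = 272 + j136.
∠T = ∠num − ∠den = 146.31° − (26.565°) = 119.7°.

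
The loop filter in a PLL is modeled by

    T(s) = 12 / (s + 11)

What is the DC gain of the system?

Set s = 0: T(0) = (12) / (11) = 12/11.

T(0) = 12/11 ≈ 1.091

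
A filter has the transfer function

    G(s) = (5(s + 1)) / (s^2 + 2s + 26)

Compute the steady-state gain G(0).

Set s = 0: G(0) = (5) / (26) = 5/26.

G(0) = 5/26 ≈ 0.1923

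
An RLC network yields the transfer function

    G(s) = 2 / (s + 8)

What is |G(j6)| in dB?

Substitute s = j6: numerator = 2, denominator = 8 + j6.
|G(j6)| = |2| / |8 + j6| = 2 / 10 = 0.2000.
In decibels: 20·log₁₀(0.2000) ≈ -14.0 dB.

|G(j6)|_dB ≈ -14.0 dB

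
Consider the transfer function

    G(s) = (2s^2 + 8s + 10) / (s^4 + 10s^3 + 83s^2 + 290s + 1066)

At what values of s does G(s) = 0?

Set the numerator to zero: 2s^2 + 8s + 10 = 0, i.e. 2·(s^2 + 4s + 5) = 0.
Factoring: (s^2 + 4s + 5) = 0.

s = -2 ± j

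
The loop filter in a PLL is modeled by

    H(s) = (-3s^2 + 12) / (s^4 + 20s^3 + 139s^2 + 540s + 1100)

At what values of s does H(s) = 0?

Set the numerator to zero: -3s^2 + 12 = 0, i.e. -3·(s^2 - 4) = 0.
Factoring: (s - 2)(s + 2) = 0.

s = 2, -2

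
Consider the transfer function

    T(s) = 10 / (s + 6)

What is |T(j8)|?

Substitute s = j8: numerator = 10, denominator = 6 + j8.
|T(j8)| = |10| / |6 + j8| = 10 / 10 = 1.

|T(j8)| = 1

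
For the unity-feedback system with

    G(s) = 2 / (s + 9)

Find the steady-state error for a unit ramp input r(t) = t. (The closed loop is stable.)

G(s) has no poles at the origin.
This is a Type 0 system; Kv = lim_{s→0} s·G(s) = 0, so the steady-state error for a ramp input is infinite.

e_ss = ∞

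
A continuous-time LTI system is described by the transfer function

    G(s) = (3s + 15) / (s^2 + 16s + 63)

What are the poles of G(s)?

The poles are the roots of the denominator s^2 + 16s + 63 = 0.
Factoring: (s + 9)(s + 7) = 0, so s = -9 and s = -7.

s = -9, -7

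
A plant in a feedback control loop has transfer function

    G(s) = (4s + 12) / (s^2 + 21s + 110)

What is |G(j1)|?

|G(j1)| ≈ 0.1140

Substitute s = j1: numerator = 12 + j4, denominator = 109 + j21.
|G(j1)| = |12 + j4| / |109 + j21| = 12.649 / 111.00 ≈ 0.1140.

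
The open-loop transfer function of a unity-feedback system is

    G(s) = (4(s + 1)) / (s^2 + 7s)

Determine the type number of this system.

The denominator has 1 factor of s at the origin (free integrator), so this is a Type 1 system.

Type 1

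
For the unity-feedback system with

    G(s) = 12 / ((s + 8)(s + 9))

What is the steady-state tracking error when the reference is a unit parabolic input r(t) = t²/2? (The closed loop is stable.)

e_ss = ∞

G(s) has no poles at the origin.
This is a Type 0 system; Ka = lim_{s→0} s^2·G(s) = 0, so the steady-state error for a parabola input is infinite.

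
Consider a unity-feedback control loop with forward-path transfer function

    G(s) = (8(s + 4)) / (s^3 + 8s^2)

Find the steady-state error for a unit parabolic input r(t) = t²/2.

e_ss = 0.2500

G(s) has 2 poles at the origin.
This is a Type 2 system. Ka = lim_{s→0} s^2·G(s) = 32/8 = 4.
e_ss = 1/Ka = 1/(4) = 1/4 ≈ 0.2500.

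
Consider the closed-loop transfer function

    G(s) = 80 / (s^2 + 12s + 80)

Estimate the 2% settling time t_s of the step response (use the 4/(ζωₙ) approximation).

t_s ≈ 0.6667 s

Comparing s^2 + 12s + 80 to s^2 + 2ζωₙs + ωₙ²: ωₙ = √80 ≈ 8.944 rad/s and ζ = 12/(2·√80) ≈ 0.6708.
ζωₙ = 12/2 = 6, so t_s ≈ 4/(ζωₙ) = 4/6 ≈ 0.6667 s.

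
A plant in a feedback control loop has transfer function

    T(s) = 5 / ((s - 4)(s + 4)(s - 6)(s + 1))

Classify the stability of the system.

unstable

The poles can be read from the denominator factors: s = 4, -4, 6, -1.
Since the pole(s) at s = 4, 6 lie in the right half-plane, the system is unstable.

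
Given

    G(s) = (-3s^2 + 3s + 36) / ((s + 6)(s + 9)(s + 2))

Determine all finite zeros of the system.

Set the numerator to zero: -3s^2 + 3s + 36 = 0, i.e. -3·(s^2 - s - 12) = 0.
Factoring: (s + 3)(s - 4) = 0.

s = -3, 4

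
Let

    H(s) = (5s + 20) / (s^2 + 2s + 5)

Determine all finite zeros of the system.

Set the numerator to zero: 5s + 20 = 0, i.e. 5·(s + 4) = 0.
So s = -4.

s = -4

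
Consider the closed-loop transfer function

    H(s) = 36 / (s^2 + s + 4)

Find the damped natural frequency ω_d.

Comparing s^2 + s + 4 to s^2 + 2ζωₙs + ωₙ²: ωₙ = 2 rad/s and ζ = 1/(2·2) = 0.25.
ζωₙ = 1/2 = 0.5, so ω_d = ωₙ√(1−ζ²) = √(ωₙ² − (ζωₙ)²) = √(4 − 0.5²) = √3.75 ≈ 1.936 rad/s.

ω_d ≈ 1.936 rad/s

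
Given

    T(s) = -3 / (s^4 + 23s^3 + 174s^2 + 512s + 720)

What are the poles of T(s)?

The poles are the roots of the denominator s^4 + 23s^3 + 174s^2 + 512s + 720 = 0.
Trying s = -9: the polynomial evaluates to 0, so (s + 9) is a factor.
Dividing out leaves s^3 + 14s^2 + 48s + 80 = 0.
This factors further as (s^2 + 4s + 8)(s + 10) = 0.

s = -9, -2 ± 2j, -10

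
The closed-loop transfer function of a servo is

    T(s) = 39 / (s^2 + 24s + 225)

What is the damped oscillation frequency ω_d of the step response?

Comparing s^2 + 24s + 225 to s^2 + 2ζωₙs + ωₙ²: ωₙ = 15 rad/s and ζ = 24/(2·15) = 0.8.
ζωₙ = 24/2 = 12, so ω_d = ωₙ√(1−ζ²) = √(ωₙ² − (ζωₙ)²) = √(225 − 12²) = √81 = 9 rad/s.

ω_d = 9 rad/s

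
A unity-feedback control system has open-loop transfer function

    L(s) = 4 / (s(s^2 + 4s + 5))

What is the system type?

Type 1

The denominator has 1 factor of s at the origin (free integrator), so this is a Type 1 system.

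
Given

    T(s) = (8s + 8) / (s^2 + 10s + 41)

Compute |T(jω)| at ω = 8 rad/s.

Substitute s = j8: numerator = 8 + j64, denominator = -23 + j80.
|T(j8)| = |8 + j64| / |-23 + j80| = 64.498 / 83.241 ≈ 0.7748.

|T(j8)| ≈ 0.7748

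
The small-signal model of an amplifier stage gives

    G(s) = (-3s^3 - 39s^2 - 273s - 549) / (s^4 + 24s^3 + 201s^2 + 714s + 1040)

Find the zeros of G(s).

s = -3, -5 ± 6j

Set the numerator to zero: -3s^3 - 39s^2 - 273s - 549 = 0, i.e. -3·(s^3 + 13s^2 + 91s + 183) = 0.
Factoring: (s + 3)(s^2 + 10s + 61) = 0.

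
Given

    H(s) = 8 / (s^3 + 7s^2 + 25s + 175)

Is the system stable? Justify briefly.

The denominator s^3 + 7s^2 + 25s + 175 factors as (s^2 + 25)(s + 7), giving poles at s = ±5j, -7.
Since the simple pole(s) at s = ±5j lie on the jω-axis with none in the right half-plane, the system is marginally stable.

marginally stable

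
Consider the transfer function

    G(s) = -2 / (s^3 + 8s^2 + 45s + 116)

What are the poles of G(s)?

s = -2 ± 5j, -4

The poles are the roots of the denominator s^3 + 8s^2 + 45s + 116 = 0.
Trying s = -4: the polynomial evaluates to 0, so (s + 4) is a factor.
Dividing out leaves s^2 + 4s + 29 = 0.
The quadratic formula then gives s = -2 ± 5j.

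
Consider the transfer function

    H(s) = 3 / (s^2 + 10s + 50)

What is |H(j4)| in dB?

|H(j4)|_dB ≈ -24.9 dB

Substitute s = j4: numerator = 3, denominator = 34 + j40.
|H(j4)| = |3| / |34 + j40| = 3 / 52.498 ≈ 0.05715.
In decibels: 20·log₁₀(0.05715) ≈ -24.9 dB.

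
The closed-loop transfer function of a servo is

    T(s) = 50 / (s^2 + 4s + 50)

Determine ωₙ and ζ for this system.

ωₙ ≈ 7.071 rad/s, ζ ≈ 0.2828

Compare the denominator to the standard form s^2 + 2ζωₙs + ωₙ².
ωₙ² = 50, so ωₙ = √50 ≈ 7.071 rad/s.
2ζωₙ = 4, so ζ = 4/(2·√50) ≈ 0.2828.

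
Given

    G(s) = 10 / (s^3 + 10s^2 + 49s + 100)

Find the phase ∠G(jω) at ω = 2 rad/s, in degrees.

At s = j2: numerator = 10, denominator = 60 + j90.
∠G = ∠num − ∠den = 0° − (56.310°) = -56.31°.

∠G(j2) ≈ -56.31°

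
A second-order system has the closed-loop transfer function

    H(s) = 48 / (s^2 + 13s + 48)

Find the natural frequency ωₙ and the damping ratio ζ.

Compare the denominator to the standard form s^2 + 2ζωₙs + ωₙ².
ωₙ² = 48, so ωₙ = √48 ≈ 6.928 rad/s.
2ζωₙ = 13, so ζ = 13/(2·√48) ≈ 0.9382.
With ζ = 0.9382 the response is underdamped.

ωₙ ≈ 6.928 rad/s, ζ ≈ 0.9382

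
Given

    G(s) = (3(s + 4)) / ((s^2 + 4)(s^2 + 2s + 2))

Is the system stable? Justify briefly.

The poles can be read from the denominator factors: s = 2j, -2j, -1 + j, -1 - j.
Since the simple pole(s) at s = ±2j lie on the jω-axis with none in the right half-plane, the system is marginally stable.

marginally stable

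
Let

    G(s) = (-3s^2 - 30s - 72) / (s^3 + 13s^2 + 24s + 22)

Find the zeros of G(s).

s = -6, -4

Set the numerator to zero: -3s^2 - 30s - 72 = 0, i.e. -3·(s^2 + 10s + 24) = 0.
Factoring: (s + 6)(s + 4) = 0.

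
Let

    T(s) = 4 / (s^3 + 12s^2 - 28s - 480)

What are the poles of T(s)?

The poles are the roots of the denominator s^3 + 12s^2 - 28s - 480 = 0.
Trying s = -10: the polynomial evaluates to 0, so (s + 10) is a factor.
Dividing out leaves s^2 + 2s - 48 = 0.
Factoring the quadratic: (s + 8)(s - 6) = 0.

s = -10, -8, 6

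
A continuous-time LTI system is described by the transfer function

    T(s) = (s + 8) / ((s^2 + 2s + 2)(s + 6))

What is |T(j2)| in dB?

|T(j2)|_dB ≈ -10.7 dB

Substitute s = j2: numerator = 8 + j2, denominator = -20 + j20.
|T(j2)| = |8 + j2| / |-20 + j20| = 8.2462 / 28.284 ≈ 0.2915.
In decibels: 20·log₁₀(0.2915) ≈ -10.7 dB.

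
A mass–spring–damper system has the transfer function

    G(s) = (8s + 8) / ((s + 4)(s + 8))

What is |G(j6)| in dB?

|G(j6)|_dB ≈ -3.42 dB

Substitute s = j6: numerator = 8 + j48, denominator = -4 + j72.
|G(j6)| = |8 + j48| / |-4 + j72| = 48.662 / 72.111 ≈ 0.6748.
In decibels: 20·log₁₀(0.6748) ≈ -3.42 dB.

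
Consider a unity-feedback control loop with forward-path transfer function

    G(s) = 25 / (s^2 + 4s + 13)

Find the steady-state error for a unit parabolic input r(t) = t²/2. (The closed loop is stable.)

e_ss = ∞

G(s) has no poles at the origin.
This is a Type 0 system; Ka = lim_{s→0} s^2·G(s) = 0, so the steady-state error for a parabola input is infinite.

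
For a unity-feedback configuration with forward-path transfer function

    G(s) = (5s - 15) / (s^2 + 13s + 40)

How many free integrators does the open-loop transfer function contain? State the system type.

The denominator has no factor of s at the origin — no free integrator — so this is a Type 0 system.

Type 0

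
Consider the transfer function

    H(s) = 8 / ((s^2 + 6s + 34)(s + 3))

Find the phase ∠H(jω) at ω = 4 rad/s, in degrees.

At s = j4: numerator = 8, denominator = -42 + j144.
∠H = ∠num − ∠den = 0° − (106.26°) = -106.3°.

∠H(j4) ≈ -106.3°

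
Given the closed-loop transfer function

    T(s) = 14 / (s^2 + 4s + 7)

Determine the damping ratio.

ζ ≈ 0.7559

Compare the denominator to the standard form s^2 + 2ζωₙs + ωₙ².
ωₙ² = 7, so ωₙ = √7 ≈ 2.646 rad/s.
2ζωₙ = 4, so ζ = 4/(2·√7) ≈ 0.7559.
With ζ = 0.7559 the response is underdamped.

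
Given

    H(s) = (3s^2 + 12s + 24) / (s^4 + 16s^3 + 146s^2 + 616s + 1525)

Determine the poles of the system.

s = -5 + 6j, -5 - 6j, -3 + 4j, -3 - 4j

The poles are the roots of the denominator s^4 + 16s^3 + 146s^2 + 616s + 1525 = 0.
No real roots exist; factor into two real quadratics: (s^2 + 10s + 61)(s^2 + 6s + 25) = 0.
Each quadratic gives a conjugate pair via the quadratic formula.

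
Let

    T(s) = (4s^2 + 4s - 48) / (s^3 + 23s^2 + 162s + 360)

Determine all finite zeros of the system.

Set the numerator to zero: 4s^2 + 4s - 48 = 0, i.e. 4·(s^2 + s - 12) = 0.
Factoring: (s + 4)(s - 3) = 0.

s = -4, 3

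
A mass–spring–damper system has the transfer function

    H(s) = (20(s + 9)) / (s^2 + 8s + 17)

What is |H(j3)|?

Substitute s = j3: numerator = 180 + j60, denominator = 8 + j24.
|H(j3)| = |180 + j60| / |8 + j24| = 189.74 / 25.298 = 7.500.

|H(j3)| = 7.500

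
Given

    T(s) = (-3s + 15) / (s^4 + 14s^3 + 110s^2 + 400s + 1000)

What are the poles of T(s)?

s = -5 + 5j, -5 - 5j, -2 + 4j, -2 - 4j

The poles are the roots of the denominator s^4 + 14s^3 + 110s^2 + 400s + 1000 = 0.
No real roots exist; factor into two real quadratics: (s^2 + 10s + 50)(s^2 + 4s + 20) = 0.
Each quadratic gives a conjugate pair via the quadratic formula.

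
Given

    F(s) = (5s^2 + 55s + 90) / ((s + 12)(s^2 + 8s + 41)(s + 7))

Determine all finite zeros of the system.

Set the numerator to zero: 5s^2 + 55s + 90 = 0, i.e. 5·(s^2 + 11s + 18) = 0.
Factoring: (s + 9)(s + 2) = 0.

s = -9, -2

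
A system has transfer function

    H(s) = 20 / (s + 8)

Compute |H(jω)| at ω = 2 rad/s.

|H(j2)| ≈ 2.425

Substitute s = j2: numerator = 20, denominator = 8 + j2.
|H(j2)| = |20| / |8 + j2| = 20 / 8.2462 ≈ 2.425.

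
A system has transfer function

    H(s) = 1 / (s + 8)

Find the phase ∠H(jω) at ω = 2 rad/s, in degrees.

At s = j2: numerator = 1, denominator = 8 + j2.
∠H = ∠num − ∠den = 0° − (14.036°) = -14.04°.

∠H(j2) ≈ -14.04°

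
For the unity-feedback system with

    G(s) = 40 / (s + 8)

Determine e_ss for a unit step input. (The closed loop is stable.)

G(s) has no poles at the origin.
This is a Type 0 system. Kp = lim_{s→0} G(s) = 40/8 = 5.
e_ss = 1/(1 + Kp) = 1/(1 + 5) = 1/6 ≈ 0.1667.

e_ss = 0.1667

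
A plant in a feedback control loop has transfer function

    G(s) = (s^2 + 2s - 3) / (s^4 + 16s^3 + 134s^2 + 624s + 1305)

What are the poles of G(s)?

The poles are the roots of the denominator s^4 + 16s^3 + 134s^2 + 624s + 1305 = 0.
No real roots exist; factor into two real quadratics: (s^2 + 6s + 45)(s^2 + 10s + 29) = 0.
Each quadratic gives a conjugate pair via the quadratic formula.

s = -3 + 6j, -3 - 6j, -5 + 2j, -5 - 2j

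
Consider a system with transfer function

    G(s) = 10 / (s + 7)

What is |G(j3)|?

Substitute s = j3: numerator = 10, denominator = 7 + j3.
|G(j3)| = |10| / |7 + j3| = 10 / 7.6158 ≈ 1.313.

|G(j3)| ≈ 1.313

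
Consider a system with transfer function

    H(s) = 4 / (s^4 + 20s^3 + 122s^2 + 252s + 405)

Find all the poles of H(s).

s = -1 ± 2j, -9, -9

The poles are the roots of the denominator s^4 + 20s^3 + 122s^2 + 252s + 405 = 0.
Trying s = -9: the polynomial evaluates to 0, so (s + 9) is a factor.
Dividing out leaves s^3 + 11s^2 + 23s + 45 = 0.
This factors further as (s^2 + 2s + 5)(s + 9) = 0.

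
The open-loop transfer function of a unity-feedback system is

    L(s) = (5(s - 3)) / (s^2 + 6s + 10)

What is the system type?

The denominator has no factor of s at the origin — no free integrator — so this is a Type 0 system.

Type 0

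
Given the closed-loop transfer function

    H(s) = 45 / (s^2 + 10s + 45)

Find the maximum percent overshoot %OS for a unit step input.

%OS ≈ 2.98%

Comparing s^2 + 10s + 45 to s^2 + 2ζωₙs + ωₙ²: ωₙ = √45 ≈ 6.708 rad/s and ζ = 10/(2·√45) ≈ 0.7454.
%OS = 100·exp(−πζ/√(1−ζ²)) = 100·exp(−π·0.7454/√(1−0.7454²)) ≈ 2.98%.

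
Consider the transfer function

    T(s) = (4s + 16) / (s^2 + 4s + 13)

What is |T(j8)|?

|T(j8)| ≈ 0.5942

Substitute s = j8: numerator = 16 + j32, denominator = -51 + j32.
|T(j8)| = |16 + j32| / |-51 + j32| = 35.777 / 60.208 ≈ 0.5942.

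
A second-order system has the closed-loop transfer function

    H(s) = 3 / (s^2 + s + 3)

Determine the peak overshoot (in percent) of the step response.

Comparing s^2 + s + 3 to s^2 + 2ζωₙs + ωₙ²: ωₙ = √3 ≈ 1.732 rad/s and ζ = 1/(2·√3) ≈ 0.2887.
%OS = 100·exp(−πζ/√(1−ζ²)) = 100·exp(−π·0.2887/√(1−0.2887²)) ≈ 38.8%.

%OS ≈ 38.8%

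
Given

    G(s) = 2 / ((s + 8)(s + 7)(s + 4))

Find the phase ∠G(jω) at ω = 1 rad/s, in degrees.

At s = j1: numerator = 2, denominator = 205 + j115.
∠G = ∠num − ∠den = 0° − (29.291°) = -29.29°.

∠G(j1) ≈ -29.29°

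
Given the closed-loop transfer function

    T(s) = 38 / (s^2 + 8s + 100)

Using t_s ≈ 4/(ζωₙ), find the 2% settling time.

Comparing s^2 + 8s + 100 to s^2 + 2ζωₙs + ωₙ²: ωₙ = 10 rad/s and ζ = 8/(2·10) = 0.4.
ζωₙ = 8/2 = 4, so t_s ≈ 4/(ζωₙ) = 4/4 = 1 s.

t_s ≈ 1 s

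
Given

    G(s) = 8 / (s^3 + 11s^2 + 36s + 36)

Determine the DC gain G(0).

G(0) = 2/9 ≈ 0.2222

Set s = 0: G(0) = (8) / (36) = 2/9.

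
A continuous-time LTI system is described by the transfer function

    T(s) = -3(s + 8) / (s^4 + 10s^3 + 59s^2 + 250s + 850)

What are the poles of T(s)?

s = ±5j, -5 ± 3j

The poles are the roots of the denominator s^4 + 10s^3 + 59s^2 + 250s + 850 = 0.
No real roots exist; factor into two real quadratics: (s^2 + 25)(s^2 + 10s + 34) = 0.
Each quadratic gives a conjugate pair via the quadratic formula.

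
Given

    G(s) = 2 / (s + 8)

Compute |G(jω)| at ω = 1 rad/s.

|G(j1)| ≈ 0.2481

Substitute s = j1: numerator = 2, denominator = 8 + j1.
|G(j1)| = |2| / |8 + j1| = 2 / 8.0623 ≈ 0.2481.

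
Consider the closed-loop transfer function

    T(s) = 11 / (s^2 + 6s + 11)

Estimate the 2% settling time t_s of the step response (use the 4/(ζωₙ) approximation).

Comparing s^2 + 6s + 11 to s^2 + 2ζωₙs + ωₙ²: ωₙ = √11 ≈ 3.317 rad/s and ζ = 6/(2·√11) ≈ 0.9045.
ζωₙ = 6/2 = 3, so t_s ≈ 4/(ζωₙ) = 4/3 ≈ 1.333 s.

t_s ≈ 1.333 s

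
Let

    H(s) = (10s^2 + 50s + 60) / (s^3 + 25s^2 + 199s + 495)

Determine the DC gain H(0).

H(0) = 4/33 ≈ 0.1212

Set s = 0: H(0) = (60) / (495) = 4/33.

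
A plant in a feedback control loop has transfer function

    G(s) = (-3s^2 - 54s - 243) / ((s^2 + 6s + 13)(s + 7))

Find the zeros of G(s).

s = -9, -9

Set the numerator to zero: -3s^2 - 54s - 243 = 0, i.e. -3·(s^2 + 18s + 81) = 0.
Factoring: (s + 9)^2 = 0.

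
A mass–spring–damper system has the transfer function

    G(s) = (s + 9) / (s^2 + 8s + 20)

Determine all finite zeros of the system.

s = -9

Set the numerator to zero: s + 9 = 0.
So s = -9.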